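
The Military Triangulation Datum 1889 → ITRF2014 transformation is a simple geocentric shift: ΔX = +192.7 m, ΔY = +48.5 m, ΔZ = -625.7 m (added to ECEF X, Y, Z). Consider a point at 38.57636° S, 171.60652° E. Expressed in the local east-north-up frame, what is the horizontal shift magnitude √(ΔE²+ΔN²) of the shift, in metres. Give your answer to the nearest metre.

The local east axis at (φ, λ) is (−sin λ, cos λ, 0), so ΔE = −sin(171.60652°)·192.7 + cos(171.60652°)·48.5 = -76.11 m.
The local north axis is (−sin φ cos λ, −sin φ sin λ, cos φ), giving ΔN = -118.872 + 4.415 − 489.158 = -603.62 m.
Horizontal magnitude = √(ΔE² + ΔN²) = √((-76.11)² + (-603.62)²) = 608.40 m.

608 m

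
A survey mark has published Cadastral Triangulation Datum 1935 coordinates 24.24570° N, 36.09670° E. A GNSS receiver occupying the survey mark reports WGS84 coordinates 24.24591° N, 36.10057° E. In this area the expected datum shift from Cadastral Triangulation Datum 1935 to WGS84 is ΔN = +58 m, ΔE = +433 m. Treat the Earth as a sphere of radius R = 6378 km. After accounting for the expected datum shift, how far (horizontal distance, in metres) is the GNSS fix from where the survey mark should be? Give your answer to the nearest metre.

Observed coordinate differences: Δφ = +0.00021°, Δλ = +0.00387°.
Converting to metres (1° lat = 111317 m, cos φ = 0.911793): observed ΔN = 23.4 m, observed ΔE = 392.8 m.
Subtracting the expected shift leaves a residual of 23.4 − (58) = -34.6 m north and 392.8 − (433) = -40.2 m east.
Residual distance = √((-34.6)² + (-40.2)²) = 53.1 m.

53 m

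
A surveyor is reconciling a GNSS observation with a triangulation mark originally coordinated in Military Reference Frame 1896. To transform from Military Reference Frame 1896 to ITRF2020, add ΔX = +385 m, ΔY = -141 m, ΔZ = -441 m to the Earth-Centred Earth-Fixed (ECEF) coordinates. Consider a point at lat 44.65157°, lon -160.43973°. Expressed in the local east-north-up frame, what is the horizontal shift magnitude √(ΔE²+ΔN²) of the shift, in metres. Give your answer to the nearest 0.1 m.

The local east axis at (φ, λ) is (−sin λ, cos λ, 0), so ΔE = −sin(-160.43973°)·385 + cos(-160.43973°)·(-141) = 261.76 m.
The local north axis is (−sin φ cos λ, −sin φ sin λ, cos φ), giving ΔN = 254.961 − 33.176 − 313.725 = -91.94 m.
Horizontal magnitude = √(ΔE² + ΔN²) = √(261.76² + (-91.94)²) = 277.44 m.

277.4 m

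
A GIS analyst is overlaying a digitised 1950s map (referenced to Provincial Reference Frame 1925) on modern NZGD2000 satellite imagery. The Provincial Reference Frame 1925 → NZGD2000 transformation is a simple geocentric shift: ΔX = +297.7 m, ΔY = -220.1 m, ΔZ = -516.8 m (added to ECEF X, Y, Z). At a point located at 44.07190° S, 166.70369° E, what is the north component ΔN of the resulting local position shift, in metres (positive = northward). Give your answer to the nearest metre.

The local north axis is (−sin φ cos λ, −sin φ sin λ, cos φ), giving ΔN = -201.518 − 35.209 − 371.304 = -608.03 m.

ΔN = -608 m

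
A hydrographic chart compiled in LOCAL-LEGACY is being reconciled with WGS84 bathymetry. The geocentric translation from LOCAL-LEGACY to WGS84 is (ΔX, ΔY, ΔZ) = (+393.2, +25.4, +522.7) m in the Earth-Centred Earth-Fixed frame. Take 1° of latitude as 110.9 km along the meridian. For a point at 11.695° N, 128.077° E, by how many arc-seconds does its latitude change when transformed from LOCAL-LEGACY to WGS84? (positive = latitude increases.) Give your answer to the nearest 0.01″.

sin φ = 0.202702, cos φ = 0.979241, sin λ = 0.787183, cos λ = -0.616720.
North component: ΔN = −sin φ cos λ·ΔX − sin φ sin λ·ΔY + cos φ·ΔZ = −(0.202702)(-0.616720)(393.2) − (0.202702)(0.787183)(25.4) + (0.979241)(522.7) = 556.95 m.
1° of latitude spans 110900 m, so Δφ = 556.95 / 110900 × 3600 = 18.080″.

Δφ = 18.08″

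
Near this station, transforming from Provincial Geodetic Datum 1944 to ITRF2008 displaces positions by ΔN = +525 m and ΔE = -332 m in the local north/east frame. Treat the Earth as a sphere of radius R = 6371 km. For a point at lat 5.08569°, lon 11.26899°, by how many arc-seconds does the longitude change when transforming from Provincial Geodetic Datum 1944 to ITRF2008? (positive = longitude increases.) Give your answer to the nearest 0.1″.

Δλ = -10.8″

At latitude 5.08569°, cos φ = 0.996063.
One radian of longitude at latitude φ spans R cos φ, so Δλ = ΔE / (R cos φ) = -332.0 / (6371000 × 0.996063) = -5.2317e-05 rad = -10.791″.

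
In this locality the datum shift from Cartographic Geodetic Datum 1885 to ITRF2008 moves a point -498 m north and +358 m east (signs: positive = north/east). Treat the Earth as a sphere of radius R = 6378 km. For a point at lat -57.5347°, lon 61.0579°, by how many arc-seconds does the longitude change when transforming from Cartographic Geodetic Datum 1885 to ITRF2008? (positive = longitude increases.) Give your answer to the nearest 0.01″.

Δλ = 21.57″

At latitude -57.5347°, cos φ = 0.536789.
One radian of longitude at latitude φ spans R cos φ, so Δλ = ΔE / (R cos φ) = 358.0 / (6378000 × 0.536789) = 1.0457e-04 rad = 21.569″.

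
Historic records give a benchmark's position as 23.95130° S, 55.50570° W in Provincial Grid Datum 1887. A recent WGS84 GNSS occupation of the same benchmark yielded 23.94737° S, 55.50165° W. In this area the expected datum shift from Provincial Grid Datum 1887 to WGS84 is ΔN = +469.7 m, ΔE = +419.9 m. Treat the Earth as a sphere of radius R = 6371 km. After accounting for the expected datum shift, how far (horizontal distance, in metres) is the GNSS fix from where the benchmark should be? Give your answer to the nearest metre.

Observed coordinate differences: Δφ = +0.00393°, Δλ = +0.00405°.
Converting to metres (1° lat = 111195 m, cos φ = 0.913891): observed ΔN = 437.0 m, observed ΔE = 411.6 m.
Subtracting the expected shift leaves a residual of 437.0 − (469.7) = -32.7 m north and 411.6 − (419.9) = -8.3 m east.
Residual distance = √((-32.7)² + (-8.3)²) = 33.8 m.

34 m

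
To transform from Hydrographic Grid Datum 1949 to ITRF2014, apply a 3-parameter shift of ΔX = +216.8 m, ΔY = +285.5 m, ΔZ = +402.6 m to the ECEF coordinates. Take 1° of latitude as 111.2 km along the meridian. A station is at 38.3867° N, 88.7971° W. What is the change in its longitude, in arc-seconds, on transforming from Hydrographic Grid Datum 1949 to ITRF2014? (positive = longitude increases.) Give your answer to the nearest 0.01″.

Δλ = 9.20″

sin φ = 0.620966, cos φ = 0.783838, sin λ = -0.999780, cos λ = 0.020993.
East component: ΔE = −sin λ·ΔX + cos λ·ΔY = −(-0.999780)(216.8) + (0.020993)(285.5) = 222.75 m.
1° of latitude spans 111200 m; at latitude φ, 1° of longitude spans that × cos φ = 87162.7 m, so Δλ = 222.75 / 87162.7 × 3600 = 9.200″.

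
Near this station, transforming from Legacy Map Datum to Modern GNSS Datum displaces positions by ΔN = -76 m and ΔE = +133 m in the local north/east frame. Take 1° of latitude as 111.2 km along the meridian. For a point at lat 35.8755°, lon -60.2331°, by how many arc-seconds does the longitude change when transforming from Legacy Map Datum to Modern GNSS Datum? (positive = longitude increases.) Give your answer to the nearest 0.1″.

At latitude 35.8755°, cos φ = 0.810292.
1° of longitude at this latitude = 111.2 × cos φ = 90.10 km, so Δλ = 133.0 / 90104.5 = 0.0014761° = 5.314″.

Δλ = 5.3″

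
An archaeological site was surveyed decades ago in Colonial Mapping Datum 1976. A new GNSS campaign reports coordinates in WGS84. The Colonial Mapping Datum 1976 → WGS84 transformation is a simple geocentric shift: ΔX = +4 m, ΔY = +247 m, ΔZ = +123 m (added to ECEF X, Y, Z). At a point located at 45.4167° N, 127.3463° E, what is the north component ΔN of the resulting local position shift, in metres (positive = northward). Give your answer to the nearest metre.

At φ = 45.4167°, λ = 127.3463°: sin φ = 0.712231, cos φ = 0.701945, sin λ = 0.794984, cos λ = -0.606631.
ΔN = −sin φ cos λ·ΔX − sin φ sin λ·ΔY + cos φ·ΔZ = −(0.712231)(-0.606631)(4) − (0.712231)(0.794984)(247) + (0.701945)(123) = -51.79 m.

ΔN = -52 m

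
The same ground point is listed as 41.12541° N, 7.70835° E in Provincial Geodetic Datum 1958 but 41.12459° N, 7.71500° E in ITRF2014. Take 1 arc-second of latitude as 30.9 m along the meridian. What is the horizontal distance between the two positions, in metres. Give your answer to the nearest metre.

565 m

Δφ = 41.12459° − 41.12541° = -0.00082°; Δλ = 7.71500° − 7.70835° = +0.00665°.
1° of latitude = 3600 × 30.90 = 111240 m.
ΔN = Δφ × 111240 = -91.2 m; ΔE = Δλ × 111240 × cos(41.12541°) = +0.00665 × 111240 × 0.753272 = 557.2 m.
Distance = √(ΔE² + ΔN²) = √(557.2² + (-91.2)²) = 564.6 m.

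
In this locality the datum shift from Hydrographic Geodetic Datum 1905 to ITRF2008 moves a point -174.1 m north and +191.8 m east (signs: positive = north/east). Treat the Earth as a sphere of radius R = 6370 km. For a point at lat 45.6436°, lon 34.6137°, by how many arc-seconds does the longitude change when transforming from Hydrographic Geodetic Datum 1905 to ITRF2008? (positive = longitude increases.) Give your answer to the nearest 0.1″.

Δλ = 8.9″

At latitude 45.6436°, cos φ = 0.699119.
One radian of longitude at latitude φ spans R cos φ, so Δλ = ΔE / (R cos φ) = 191.8 / (6370000 × 0.699119) = 4.3068e-05 rad = 8.883″.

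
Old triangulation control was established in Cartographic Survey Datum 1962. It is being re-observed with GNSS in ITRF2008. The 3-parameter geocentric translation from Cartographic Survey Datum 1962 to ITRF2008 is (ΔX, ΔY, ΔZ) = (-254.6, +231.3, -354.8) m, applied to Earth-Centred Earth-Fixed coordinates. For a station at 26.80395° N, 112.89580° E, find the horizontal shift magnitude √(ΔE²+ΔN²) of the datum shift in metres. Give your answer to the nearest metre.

The local east axis at (φ, λ) is (−sin λ, cos λ, 0), so ΔE = −sin(112.89580°)·(-254.6) + cos(112.89580°)·231.3 = 144.55 m.
The local north axis is (−sin φ cos λ, −sin φ sin λ, cos φ), giving ΔN = -44.667 − 96.085 − 316.678 = -457.43 m.
Horizontal magnitude = √(ΔE² + ΔN²) = √(144.55² + (-457.43)²) = 479.73 m.

480 m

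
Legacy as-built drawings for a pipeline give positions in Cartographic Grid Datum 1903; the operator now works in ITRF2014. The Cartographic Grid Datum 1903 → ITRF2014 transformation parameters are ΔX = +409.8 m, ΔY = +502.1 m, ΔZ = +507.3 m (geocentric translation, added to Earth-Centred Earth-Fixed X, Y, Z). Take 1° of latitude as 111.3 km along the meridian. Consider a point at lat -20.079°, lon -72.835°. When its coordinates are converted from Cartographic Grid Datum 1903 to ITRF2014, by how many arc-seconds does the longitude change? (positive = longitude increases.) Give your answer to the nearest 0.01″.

sin φ = -0.343315, cos φ = 0.939220, sin λ = -0.955459, cos λ = 0.295124.
East component: ΔE = −sin λ·ΔX + cos λ·ΔY = −(-0.955459)(409.8) + (0.295124)(502.1) = 539.73 m.
1° of latitude spans 111300 m; at latitude φ, 1° of longitude spans that × cos φ = 104535.2 m, so Δλ = 539.73 / 104535.2 × 3600 = 18.587″.

Δλ = 18.59″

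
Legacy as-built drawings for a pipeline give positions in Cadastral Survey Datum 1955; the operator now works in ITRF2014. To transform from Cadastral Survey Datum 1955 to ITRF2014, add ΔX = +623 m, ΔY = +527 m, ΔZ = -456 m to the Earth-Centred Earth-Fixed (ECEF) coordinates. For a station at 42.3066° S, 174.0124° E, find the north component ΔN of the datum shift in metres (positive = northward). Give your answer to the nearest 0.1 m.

The local north axis is (−sin φ cos λ, −sin φ sin λ, cos φ), giving ΔN = -417.052 + 37.002 − 337.236 = -717.29 m.

ΔN = -717.3 m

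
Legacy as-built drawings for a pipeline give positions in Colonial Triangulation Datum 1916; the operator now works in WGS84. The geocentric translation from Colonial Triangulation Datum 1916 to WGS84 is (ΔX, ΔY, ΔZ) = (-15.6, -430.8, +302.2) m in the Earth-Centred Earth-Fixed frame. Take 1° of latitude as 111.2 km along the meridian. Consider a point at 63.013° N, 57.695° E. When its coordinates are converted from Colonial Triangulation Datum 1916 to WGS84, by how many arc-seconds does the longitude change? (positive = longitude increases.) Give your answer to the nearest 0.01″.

sin φ = 0.891110, cos φ = 0.453788, sin λ = 0.845215, cos λ = 0.534426.
East component: ΔE = −sin λ·ΔX + cos λ·ΔY = −(0.845215)(-15.6) + (0.534426)(-430.8) = -217.05 m.
1° of latitude spans 111200 m; at latitude φ, 1° of longitude spans that × cos φ = 50461.3 m, so Δλ = -217.05 / 50461.3 × 3600 = -15.484″.

Δλ = -15.48″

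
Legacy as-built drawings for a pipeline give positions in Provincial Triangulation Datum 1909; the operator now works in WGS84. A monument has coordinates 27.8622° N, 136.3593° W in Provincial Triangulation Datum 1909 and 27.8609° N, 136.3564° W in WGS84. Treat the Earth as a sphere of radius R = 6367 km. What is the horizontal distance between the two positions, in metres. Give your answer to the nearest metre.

Δφ = 27.8609° − 27.8622° = -0.0013°; Δλ = -136.3564° − -136.3593° = +0.0029°.
1° along a meridian = πR/180 = 111125 m.
ΔN = Δφ × 111125 = -144.5 m; ΔE = Δλ × 111125 × cos(27.8622°) = +0.0029 × 111125 × 0.884074 = 284.9 m.
Distance = √(ΔE² + ΔN²) = √(284.9² + (-144.5)²) = 319.4 m.

319 m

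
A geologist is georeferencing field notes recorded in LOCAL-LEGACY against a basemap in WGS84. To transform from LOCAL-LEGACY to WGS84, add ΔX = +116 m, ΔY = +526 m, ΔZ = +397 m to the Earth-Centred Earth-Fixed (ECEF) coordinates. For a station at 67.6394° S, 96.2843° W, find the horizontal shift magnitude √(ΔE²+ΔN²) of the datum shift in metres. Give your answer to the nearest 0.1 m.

349.0 m

The local east axis at (φ, λ) is (−sin λ, cos λ, 0), so ΔE = −sin(-96.2843°)·116 + cos(-96.2843°)·526 = 57.73 m.
The local north axis is (−sin φ cos λ, −sin φ sin λ, cos φ), giving ΔN = -11.743 − 483.526 + 151.033 = -344.24 m.
Horizontal magnitude = √(ΔE² + ΔN²) = √(57.73² + (-344.24)²) = 349.04 m.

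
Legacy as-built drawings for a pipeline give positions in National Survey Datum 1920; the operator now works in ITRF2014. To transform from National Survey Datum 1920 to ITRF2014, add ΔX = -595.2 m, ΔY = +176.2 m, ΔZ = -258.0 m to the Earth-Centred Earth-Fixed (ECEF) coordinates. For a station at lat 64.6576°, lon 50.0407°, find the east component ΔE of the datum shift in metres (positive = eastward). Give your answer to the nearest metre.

The local east axis at (φ, λ) is (−sin λ, cos λ, 0), so ΔE = −sin(50.0407°)·(-595.2) + cos(50.0407°)·176.2 = 569.38 m.

ΔE = 569 m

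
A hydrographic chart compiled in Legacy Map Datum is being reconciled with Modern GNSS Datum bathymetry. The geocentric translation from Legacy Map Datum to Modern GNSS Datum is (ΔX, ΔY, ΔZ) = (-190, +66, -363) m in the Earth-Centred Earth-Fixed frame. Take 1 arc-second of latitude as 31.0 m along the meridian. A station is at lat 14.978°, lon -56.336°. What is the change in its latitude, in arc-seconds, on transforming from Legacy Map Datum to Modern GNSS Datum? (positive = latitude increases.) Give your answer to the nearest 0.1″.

sin φ = 0.258448, cos φ = 0.966025, sin λ = -0.832303, cos λ = 0.554322.
North component: ΔN = −sin φ cos λ·ΔX − sin φ sin λ·ΔY + cos φ·ΔZ = −(0.258448)(0.554322)(-190) − (0.258448)(-0.832303)(66) + (0.966025)(-363) = -309.25 m.
1° of latitude spans 3600 × 31.00 = 111600 m, so Δφ = -309.25 / 111600 × 3600 = -9.976″.

Δφ = -10.0″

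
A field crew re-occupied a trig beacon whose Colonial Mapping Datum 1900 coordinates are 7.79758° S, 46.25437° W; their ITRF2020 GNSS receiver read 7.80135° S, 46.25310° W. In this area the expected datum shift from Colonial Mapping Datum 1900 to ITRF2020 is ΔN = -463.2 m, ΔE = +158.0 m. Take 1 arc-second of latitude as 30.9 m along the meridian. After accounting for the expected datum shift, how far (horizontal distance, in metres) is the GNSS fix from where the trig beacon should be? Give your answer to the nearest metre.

Observed coordinate differences: Δφ = -0.00377°, Δλ = +0.00127°.
Converting to metres (1° lat = 111240 m, cos φ = 0.990754): observed ΔN = -419.4 m, observed ΔE = 140.0 m.
Subtracting the expected shift leaves a residual of -419.4 − (-463.2) = 43.8 m north and 140.0 − (158.0) = -18.0 m east.
Residual distance = √(43.8² + (-18.0)²) = 47.4 m.

47 m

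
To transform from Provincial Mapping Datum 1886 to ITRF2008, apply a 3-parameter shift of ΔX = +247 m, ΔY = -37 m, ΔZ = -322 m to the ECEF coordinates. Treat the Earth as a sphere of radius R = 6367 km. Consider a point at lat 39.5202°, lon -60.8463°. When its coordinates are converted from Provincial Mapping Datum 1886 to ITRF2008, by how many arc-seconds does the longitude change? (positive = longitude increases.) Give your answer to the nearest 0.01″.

Δλ = 8.30″

sin φ = 0.636350, cos φ = 0.771400, sin λ = -0.873316, cos λ = 0.487154.
East component: ΔE = −sin λ·ΔX + cos λ·ΔY = −(-0.873316)(247) + (0.487154)(-37) = 197.68 m.
1° of latitude spans πR/180 = 111125 m; at latitude φ, 1° of longitude spans that × cos φ = 85721.9 m, so Δλ = 197.68 / 85721.9 × 3600 = 8.302″.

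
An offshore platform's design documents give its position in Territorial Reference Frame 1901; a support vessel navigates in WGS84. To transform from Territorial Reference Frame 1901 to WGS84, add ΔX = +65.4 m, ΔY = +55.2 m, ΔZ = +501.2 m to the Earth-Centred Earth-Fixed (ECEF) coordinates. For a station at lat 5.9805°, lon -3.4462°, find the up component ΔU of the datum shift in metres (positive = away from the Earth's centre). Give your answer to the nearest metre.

At φ = 5.9805°, λ = -3.4462°: sin φ = 0.104190, cos φ = 0.994557, sin λ = -0.060111, cos λ = 0.998192.
ΔU = cos φ cos λ·ΔX + cos φ sin λ·ΔY + sin φ·ΔZ = (0.994557)(0.998192)(65.4) + (0.994557)(-0.060111)(55.2) + (0.104190)(501.2) = 113.85 m.

ΔU = 114 m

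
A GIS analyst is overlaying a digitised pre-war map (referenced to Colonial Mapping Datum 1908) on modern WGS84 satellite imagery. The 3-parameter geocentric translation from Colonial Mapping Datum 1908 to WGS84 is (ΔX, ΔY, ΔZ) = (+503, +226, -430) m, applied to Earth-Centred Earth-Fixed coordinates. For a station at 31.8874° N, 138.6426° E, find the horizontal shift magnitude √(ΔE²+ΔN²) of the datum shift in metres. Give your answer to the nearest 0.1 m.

558.4 m

The local east axis at (φ, λ) is (−sin λ, cos λ, 0), so ΔE = −sin(138.6426°)·503 + cos(138.6426°)·226 = -502.00 m.
The local north axis is (−sin φ cos λ, −sin φ sin λ, cos φ), giving ΔN = 199.443 − 78.884 − 365.108 = -244.55 m.
Horizontal magnitude = √(ΔE² + ΔN²) = √((-502.00)² + (-244.55)²) = 558.39 m.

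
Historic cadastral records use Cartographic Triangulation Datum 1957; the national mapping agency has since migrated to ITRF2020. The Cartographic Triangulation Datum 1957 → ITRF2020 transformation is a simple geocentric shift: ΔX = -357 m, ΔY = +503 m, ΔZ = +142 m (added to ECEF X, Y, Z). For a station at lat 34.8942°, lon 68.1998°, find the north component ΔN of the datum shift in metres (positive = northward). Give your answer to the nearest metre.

ΔN = -75 m

At φ = 34.8942°, λ = 68.1998°: sin φ = 0.572063, cos φ = 0.820210, sin λ = 0.928485, cos λ = 0.371371.
ΔN = −sin φ cos λ·ΔX − sin φ sin λ·ΔY + cos φ·ΔZ = −(0.572063)(0.371371)(-357) − (0.572063)(0.928485)(503) + (0.820210)(142) = -74.86 m.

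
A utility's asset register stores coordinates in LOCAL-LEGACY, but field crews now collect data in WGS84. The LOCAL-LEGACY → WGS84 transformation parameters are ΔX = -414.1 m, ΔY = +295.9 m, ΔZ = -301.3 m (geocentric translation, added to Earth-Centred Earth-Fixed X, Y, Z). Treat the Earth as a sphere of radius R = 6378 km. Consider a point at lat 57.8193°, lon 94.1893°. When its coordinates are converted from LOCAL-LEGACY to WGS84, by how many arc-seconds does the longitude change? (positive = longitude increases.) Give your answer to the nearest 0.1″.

Δλ = 23.8″

sin φ = 0.846373, cos φ = 0.532591, sin λ = 0.997328, cos λ = -0.073052.
East component: ΔE = −sin λ·ΔX + cos λ·ΔY = −(0.997328)(-414.1) + (-0.073052)(295.9) = 391.38 m.
1° of latitude spans πR/180 = 111317 m; at latitude φ, 1° of longitude spans that × cos φ = 59286.5 m, so Δλ = 391.38 / 59286.5 × 3600 = 23.765″.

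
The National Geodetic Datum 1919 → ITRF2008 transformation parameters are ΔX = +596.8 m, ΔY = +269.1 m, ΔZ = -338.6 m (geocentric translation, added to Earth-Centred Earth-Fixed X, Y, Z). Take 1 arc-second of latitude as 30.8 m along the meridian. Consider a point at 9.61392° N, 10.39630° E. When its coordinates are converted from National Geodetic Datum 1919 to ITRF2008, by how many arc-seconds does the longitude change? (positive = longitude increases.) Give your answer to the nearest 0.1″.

sin φ = 0.167008, cos φ = 0.985955, sin λ = 0.180456, cos λ = 0.983583.
East component: ΔE = −sin λ·ΔX + cos λ·ΔY = −(0.180456)(596.8) + (0.983583)(269.1) = 156.99 m.
1° of latitude spans 3600 × 30.80 = 110880 m; at latitude φ, 1° of longitude spans that × cos φ = 109322.7 m, so Δλ = 156.99 / 109322.7 × 3600 = 5.170″.

Δλ = 5.2″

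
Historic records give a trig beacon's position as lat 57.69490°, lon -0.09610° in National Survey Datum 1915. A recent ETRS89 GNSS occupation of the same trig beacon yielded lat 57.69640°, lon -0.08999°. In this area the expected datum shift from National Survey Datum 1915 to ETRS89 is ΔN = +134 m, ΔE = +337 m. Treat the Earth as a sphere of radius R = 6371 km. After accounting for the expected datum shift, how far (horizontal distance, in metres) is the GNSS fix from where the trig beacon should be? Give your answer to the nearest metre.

42 m

Observed coordinate differences: Δφ = +0.00150°, Δλ = +0.00611°.
Converting to metres (1° lat = 111195 m, cos φ = 0.534428): observed ΔN = 166.8 m, observed ΔE = 363.1 m.
Subtracting the expected shift leaves a residual of 166.8 − (134) = 32.8 m north and 363.1 − (337) = 26.1 m east.
Residual distance = √(32.8² + 26.1²) = 41.9 m.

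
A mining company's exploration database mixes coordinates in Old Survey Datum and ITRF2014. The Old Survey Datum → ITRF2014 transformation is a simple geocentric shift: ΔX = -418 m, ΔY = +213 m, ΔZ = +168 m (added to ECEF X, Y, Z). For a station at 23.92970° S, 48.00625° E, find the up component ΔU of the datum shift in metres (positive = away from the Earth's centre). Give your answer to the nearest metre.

The local up (radial) axis is (cos φ cos λ, cos φ sin λ, sin φ), giving ΔU = -255.624 + 144.698 − 68.143 = -179.07 m.

ΔU = -179 m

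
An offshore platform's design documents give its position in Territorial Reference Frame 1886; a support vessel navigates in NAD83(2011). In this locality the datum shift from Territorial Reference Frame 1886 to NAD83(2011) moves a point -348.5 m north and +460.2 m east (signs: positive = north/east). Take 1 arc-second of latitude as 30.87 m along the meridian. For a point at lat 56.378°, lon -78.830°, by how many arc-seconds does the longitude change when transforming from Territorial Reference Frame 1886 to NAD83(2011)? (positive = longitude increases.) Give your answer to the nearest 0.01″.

Δλ = 26.92″

At latitude 56.378°, cos φ = 0.553711.
1″ of longitude at this latitude = 30.87 × cos φ = 17.0931 m, so Δλ = 460.2 / 17.0931 = 26.923″.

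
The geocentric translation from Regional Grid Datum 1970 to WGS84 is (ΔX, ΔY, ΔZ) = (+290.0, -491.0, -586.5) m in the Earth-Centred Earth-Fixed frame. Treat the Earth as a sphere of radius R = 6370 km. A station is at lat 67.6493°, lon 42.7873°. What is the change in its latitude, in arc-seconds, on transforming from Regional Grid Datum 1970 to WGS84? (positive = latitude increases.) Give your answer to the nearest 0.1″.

sin φ = 0.924874, cos φ = 0.380275, sin λ = 0.679279, cos λ = 0.733880.
North component: ΔN = −sin φ cos λ·ΔX − sin φ sin λ·ΔY + cos φ·ΔZ = −(0.924874)(0.733880)(290.0) − (0.924874)(0.679279)(-491.0) + (0.380275)(-586.5) = -111.40 m.
1° of latitude spans πR/180 = 111177 m, so Δφ = -111.40 / 111177 × 3600 = -3.607″.

Δφ = -3.6″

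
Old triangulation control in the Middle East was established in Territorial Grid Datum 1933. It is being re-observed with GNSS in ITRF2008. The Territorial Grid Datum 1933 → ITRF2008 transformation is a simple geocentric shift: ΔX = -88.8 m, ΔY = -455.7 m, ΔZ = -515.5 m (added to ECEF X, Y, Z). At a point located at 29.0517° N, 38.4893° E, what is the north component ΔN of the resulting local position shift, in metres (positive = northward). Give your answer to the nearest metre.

ΔN = -279 m

At φ = 29.0517°, λ = 38.4893°: sin φ = 0.485599, cos φ = 0.874182, sin λ = 0.622368, cos λ = 0.782724.
ΔN = −sin φ cos λ·ΔX − sin φ sin λ·ΔY + cos φ·ΔZ = −(0.485599)(0.782724)(-88.8) − (0.485599)(0.622368)(-455.7) + (0.874182)(-515.5) = -279.17 m.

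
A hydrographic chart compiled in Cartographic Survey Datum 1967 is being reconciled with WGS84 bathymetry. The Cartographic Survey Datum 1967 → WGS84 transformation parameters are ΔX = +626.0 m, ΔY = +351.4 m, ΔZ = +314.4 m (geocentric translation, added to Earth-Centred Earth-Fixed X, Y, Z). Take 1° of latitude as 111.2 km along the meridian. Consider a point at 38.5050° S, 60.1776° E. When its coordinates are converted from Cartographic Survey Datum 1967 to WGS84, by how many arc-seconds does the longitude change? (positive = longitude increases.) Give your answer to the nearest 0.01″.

sin φ = -0.622583, cos φ = 0.782554, sin λ = 0.867571, cos λ = 0.497313.
East component: ΔE = −sin λ·ΔX + cos λ·ΔY = −(0.867571)(626.0) + (0.497313)(351.4) = -368.34 m.
1° of latitude spans 111200 m; at latitude φ, 1° of longitude spans that × cos φ = 87020.0 m, so Δλ = -368.34 / 87020.0 × 3600 = -15.238″.

Δλ = -15.24″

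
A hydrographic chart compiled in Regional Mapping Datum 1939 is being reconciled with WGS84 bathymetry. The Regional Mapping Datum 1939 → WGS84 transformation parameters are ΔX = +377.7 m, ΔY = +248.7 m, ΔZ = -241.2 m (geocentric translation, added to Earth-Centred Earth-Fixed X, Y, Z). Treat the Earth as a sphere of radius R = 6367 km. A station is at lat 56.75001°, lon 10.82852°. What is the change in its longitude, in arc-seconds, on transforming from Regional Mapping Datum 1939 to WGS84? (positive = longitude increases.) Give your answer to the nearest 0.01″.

sin φ = 0.836286, cos φ = 0.548293, sin λ = 0.187870, cos λ = 0.982194.
East component: ΔE = −sin λ·ΔX + cos λ·ΔY = −(0.187870)(377.7) + (0.982194)(248.7) = 173.31 m.
1° of latitude spans πR/180 = 111125 m; at latitude φ, 1° of longitude spans that × cos φ = 60929.1 m, so Δλ = 173.31 / 60929.1 × 3600 = 10.240″.

Δλ = 10.24″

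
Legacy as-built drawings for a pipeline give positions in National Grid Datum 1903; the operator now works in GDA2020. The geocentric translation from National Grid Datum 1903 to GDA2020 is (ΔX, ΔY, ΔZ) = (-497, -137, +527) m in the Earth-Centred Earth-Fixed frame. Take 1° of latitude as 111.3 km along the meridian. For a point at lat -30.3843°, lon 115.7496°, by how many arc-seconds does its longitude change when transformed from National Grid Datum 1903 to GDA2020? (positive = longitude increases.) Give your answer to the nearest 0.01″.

sin φ = -0.505797, cos φ = 0.862652, sin λ = 0.900701, cos λ = -0.434439.
East component: ΔE = −sin λ·ΔX + cos λ·ΔY = −(0.900701)(-497) + (-0.434439)(-137) = 507.17 m.
1° of latitude spans 111300 m; at latitude φ, 1° of longitude spans that × cos φ = 96013.2 m, so Δλ = 507.17 / 96013.2 × 3600 = 19.016″.

Δλ = 19.02″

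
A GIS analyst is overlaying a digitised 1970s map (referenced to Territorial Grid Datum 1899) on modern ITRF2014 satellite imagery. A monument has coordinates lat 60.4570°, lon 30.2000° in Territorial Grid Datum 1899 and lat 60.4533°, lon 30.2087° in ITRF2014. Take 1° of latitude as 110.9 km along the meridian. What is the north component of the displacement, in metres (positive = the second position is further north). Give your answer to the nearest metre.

Δφ = 60.4533° − 60.4570° = -0.0037°; Δλ = 30.2087° − 30.2000° = +0.0087°.
ΔN = Δφ × 110900 = -410.3 m; ΔE = Δλ × 110900 × cos(60.4570°) = +0.0087 × 110900 × 0.493077 = 475.7 m.

ΔN = -410 m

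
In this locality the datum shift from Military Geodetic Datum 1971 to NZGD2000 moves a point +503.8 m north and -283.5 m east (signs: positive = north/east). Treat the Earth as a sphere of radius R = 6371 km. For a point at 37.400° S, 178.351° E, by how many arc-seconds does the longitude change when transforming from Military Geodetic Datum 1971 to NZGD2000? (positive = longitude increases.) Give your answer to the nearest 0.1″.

At latitude -37.400°, cos φ = 0.794415.
One radian of longitude at latitude φ spans R cos φ, so Δλ = ΔE / (R cos φ) = -283.5 / (6371000 × 0.794415) = -5.6014e-05 rad = -11.554″.

Δλ = -11.6″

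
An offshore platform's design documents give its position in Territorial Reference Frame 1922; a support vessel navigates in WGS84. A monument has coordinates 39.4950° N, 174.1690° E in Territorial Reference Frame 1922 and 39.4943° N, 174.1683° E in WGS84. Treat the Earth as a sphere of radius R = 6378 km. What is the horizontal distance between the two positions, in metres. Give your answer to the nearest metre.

Δφ = 39.4943° − 39.4950° = -0.0007°; Δλ = 174.1683° − 174.1690° = -0.0007°.
1° along a meridian = πR/180 = 111317 m.
ΔN = Δφ × 111317 = -77.9 m; ΔE = Δλ × 111317 × cos(39.4950°) = -0.0007 × 111317 × 0.771680 = -60.1 m.
Distance = √(ΔE² + ΔN²) = √((-60.1)² + (-77.9)²) = 98.4 m.

98 m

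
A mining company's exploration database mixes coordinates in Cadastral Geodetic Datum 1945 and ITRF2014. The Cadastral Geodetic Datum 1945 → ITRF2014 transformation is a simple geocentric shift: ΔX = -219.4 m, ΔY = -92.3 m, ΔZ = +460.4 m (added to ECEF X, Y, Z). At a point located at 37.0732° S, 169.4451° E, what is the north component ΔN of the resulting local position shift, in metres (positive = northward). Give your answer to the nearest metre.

The local north axis is (−sin φ cos λ, −sin φ sin λ, cos φ), giving ΔN = 130.024 − 10.192 + 367.338 = 487.17 m.

ΔN = 487 m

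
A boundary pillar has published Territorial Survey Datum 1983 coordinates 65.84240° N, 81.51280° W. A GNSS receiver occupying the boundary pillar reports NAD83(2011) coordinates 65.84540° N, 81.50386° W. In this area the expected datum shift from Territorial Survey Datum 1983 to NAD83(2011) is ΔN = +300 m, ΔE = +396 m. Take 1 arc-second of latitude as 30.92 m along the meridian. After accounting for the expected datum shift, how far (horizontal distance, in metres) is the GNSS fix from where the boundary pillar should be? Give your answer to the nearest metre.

Observed coordinate differences: Δφ = +0.00300°, Δλ = +0.00894°.
Converting to metres (1° lat = 111312 m, cos φ = 0.409248): observed ΔN = 333.9 m, observed ΔE = 407.3 m.
Subtracting the expected shift leaves a residual of 333.9 − (300) = 33.9 m north and 407.3 − (396) = 11.3 m east.
Residual distance = √(33.9² + 11.3²) = 35.8 m.

36 m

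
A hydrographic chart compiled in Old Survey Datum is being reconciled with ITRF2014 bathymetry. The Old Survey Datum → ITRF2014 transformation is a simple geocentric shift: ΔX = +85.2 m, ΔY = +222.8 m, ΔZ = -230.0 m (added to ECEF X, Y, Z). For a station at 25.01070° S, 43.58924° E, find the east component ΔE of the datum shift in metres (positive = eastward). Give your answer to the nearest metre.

ΔE = 103 m

The local east axis at (φ, λ) is (−sin λ, cos λ, 0), so ΔE = −sin(43.58924°)·85.2 + cos(43.58924°)·222.8 = 102.63 m.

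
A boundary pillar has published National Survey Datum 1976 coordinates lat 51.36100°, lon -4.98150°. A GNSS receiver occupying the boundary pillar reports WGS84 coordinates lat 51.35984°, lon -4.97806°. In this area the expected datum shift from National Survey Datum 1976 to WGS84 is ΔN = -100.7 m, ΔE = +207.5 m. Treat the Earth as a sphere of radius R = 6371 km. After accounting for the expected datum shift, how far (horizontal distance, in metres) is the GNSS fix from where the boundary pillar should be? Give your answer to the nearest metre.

42 m

Observed coordinate differences: Δφ = -0.00116°, Δλ = +0.00344°.
Converting to metres (1° lat = 111195 m, cos φ = 0.624411): observed ΔN = -129.0 m, observed ΔE = 238.8 m.
Subtracting the expected shift leaves a residual of -129.0 − (-100.7) = -28.3 m north and 238.8 − (207.5) = 31.3 m east.
Residual distance = √((-28.3)² + 31.3²) = 42.2 m.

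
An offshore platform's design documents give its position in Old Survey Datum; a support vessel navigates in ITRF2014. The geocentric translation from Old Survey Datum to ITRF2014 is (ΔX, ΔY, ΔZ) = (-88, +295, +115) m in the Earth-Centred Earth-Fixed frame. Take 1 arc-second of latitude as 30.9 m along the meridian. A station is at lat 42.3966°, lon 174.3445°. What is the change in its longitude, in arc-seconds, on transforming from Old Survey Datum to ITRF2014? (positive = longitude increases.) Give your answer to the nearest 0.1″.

Δλ = -12.5″

sin φ = 0.674259, cos φ = 0.738495, sin λ = 0.098547, cos λ = -0.995132.
East component: ΔE = −sin λ·ΔX + cos λ·ΔY = −(0.098547)(-88) + (-0.995132)(295) = -284.89 m.
1° of latitude spans 3600 × 30.90 = 111240 m; at latitude φ, 1° of longitude spans that × cos φ = 82150.2 m, so Δλ = -284.89 / 82150.2 × 3600 = -12.485″.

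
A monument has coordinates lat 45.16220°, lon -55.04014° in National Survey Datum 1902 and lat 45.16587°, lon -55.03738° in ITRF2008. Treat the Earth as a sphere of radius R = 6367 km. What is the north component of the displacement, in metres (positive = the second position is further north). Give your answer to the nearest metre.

ΔN = 408 m

Δφ = 45.16587° − 45.16220° = +0.00367°; Δλ = -55.03738° − -55.04014° = +0.00276°.
1° along a meridian = πR/180 = 111125 m.
ΔN = Δφ × 111125 = 407.8 m; ΔE = Δλ × 111125 × cos(45.16220°) = +0.00276 × 111125 × 0.705102 = 216.3 m.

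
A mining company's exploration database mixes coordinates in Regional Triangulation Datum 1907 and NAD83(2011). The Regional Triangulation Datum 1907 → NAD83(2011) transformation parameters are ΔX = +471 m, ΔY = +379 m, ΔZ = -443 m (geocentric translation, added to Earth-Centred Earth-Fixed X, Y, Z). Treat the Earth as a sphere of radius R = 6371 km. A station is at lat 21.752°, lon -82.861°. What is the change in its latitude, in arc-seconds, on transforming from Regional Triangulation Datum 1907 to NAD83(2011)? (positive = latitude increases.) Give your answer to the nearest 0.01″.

Δφ = -9.51″

sin φ = 0.370590, cos φ = 0.928797, sin λ = -0.992248, cos λ = 0.124277.
North component: ΔN = −sin φ cos λ·ΔX − sin φ sin λ·ΔY + cos φ·ΔZ = −(0.370590)(0.124277)(471) − (0.370590)(-0.992248)(379) + (0.928797)(-443) = -293.78 m.
1° of latitude spans πR/180 = 111195 m, so Δφ = -293.78 / 111195 × 3600 = -9.511″.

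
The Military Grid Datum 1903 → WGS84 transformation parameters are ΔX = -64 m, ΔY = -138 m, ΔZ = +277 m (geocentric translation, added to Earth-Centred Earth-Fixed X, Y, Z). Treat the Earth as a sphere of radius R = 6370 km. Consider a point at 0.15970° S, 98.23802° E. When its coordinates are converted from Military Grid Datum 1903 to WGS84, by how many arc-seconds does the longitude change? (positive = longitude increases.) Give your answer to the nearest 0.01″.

Δλ = 2.69″

sin φ = -0.002787, cos φ = 0.999996, sin λ = 0.989681, cos λ = -0.143286.
East component: ΔE = −sin λ·ΔX + cos λ·ΔY = −(0.989681)(-64) + (-0.143286)(-138) = 83.11 m.
1° of latitude spans πR/180 = 111177 m; at latitude φ, 1° of longitude spans that × cos φ = 111177.0 m, so Δλ = 83.11 / 111177.0 × 3600 = 2.691″.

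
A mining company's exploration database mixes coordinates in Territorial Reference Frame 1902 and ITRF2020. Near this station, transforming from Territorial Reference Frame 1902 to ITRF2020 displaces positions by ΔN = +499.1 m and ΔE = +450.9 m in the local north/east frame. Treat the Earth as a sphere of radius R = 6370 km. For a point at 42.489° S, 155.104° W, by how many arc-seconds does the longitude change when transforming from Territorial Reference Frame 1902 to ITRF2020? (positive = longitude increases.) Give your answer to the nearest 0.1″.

Δλ = 19.8″

At latitude -42.489°, cos φ = 0.737407.
One radian of longitude at latitude φ spans R cos φ, so Δλ = ΔE / (R cos φ) = 450.9 / (6370000 × 0.737407) = 9.5992e-05 rad = 19.800″.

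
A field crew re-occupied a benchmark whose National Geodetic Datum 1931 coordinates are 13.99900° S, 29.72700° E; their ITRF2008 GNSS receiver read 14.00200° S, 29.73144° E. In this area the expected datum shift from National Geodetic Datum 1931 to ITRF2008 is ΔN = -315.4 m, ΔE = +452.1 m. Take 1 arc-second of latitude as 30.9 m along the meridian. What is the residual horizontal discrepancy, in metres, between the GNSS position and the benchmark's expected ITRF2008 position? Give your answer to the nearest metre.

33 m

Observed coordinate differences: Δφ = -0.00300°, Δλ = +0.00444°.
Converting to metres (1° lat = 111240 m, cos φ = 0.970300): observed ΔN = -333.7 m, observed ΔE = 479.2 m.
Subtracting the expected shift leaves a residual of -333.7 − (-315.4) = -18.3 m north and 479.2 − (452.1) = 27.1 m east.
Residual distance = √((-18.3)² + 27.1²) = 32.7 m.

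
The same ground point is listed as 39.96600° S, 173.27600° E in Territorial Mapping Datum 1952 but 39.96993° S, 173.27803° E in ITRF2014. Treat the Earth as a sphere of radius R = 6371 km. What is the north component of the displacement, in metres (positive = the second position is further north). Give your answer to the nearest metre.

ΔN = -437 m

Δφ = -39.96993° − -39.96600° = -0.00393°; Δλ = 173.27803° − 173.27600° = +0.00203°.
1° along a meridian = πR/180 = 111195 m.
ΔN = Δφ × 111195 = -437.0 m; ΔE = Δλ × 111195 × cos(-39.96600°) = +0.00203 × 111195 × 0.766426 = 173.0 m.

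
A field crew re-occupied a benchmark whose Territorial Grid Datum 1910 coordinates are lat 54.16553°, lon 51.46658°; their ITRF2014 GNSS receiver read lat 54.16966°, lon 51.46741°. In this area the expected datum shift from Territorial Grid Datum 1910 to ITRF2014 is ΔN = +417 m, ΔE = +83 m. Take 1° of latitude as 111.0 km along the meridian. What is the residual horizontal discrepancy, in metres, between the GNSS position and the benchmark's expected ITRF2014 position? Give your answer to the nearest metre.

51 m

Observed coordinate differences: Δφ = +0.00413°, Δλ = +0.00083°.
Converting to metres (1° lat = 111000 m, cos φ = 0.585446): observed ΔN = 458.4 m, observed ΔE = 53.9 m.
Subtracting the expected shift leaves a residual of 458.4 − (417) = 41.4 m north and 53.9 − (83) = -29.1 m east.
Residual distance = √(41.4² + (-29.1)²) = 50.6 m.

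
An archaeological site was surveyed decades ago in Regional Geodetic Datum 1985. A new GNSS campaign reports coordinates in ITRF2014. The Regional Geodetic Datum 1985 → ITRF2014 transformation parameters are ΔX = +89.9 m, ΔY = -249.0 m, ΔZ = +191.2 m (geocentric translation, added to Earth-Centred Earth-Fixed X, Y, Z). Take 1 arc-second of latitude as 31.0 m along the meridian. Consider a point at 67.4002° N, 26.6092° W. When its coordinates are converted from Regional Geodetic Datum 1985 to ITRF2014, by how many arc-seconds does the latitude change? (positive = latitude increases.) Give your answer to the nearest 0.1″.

sin φ = 0.923212, cos φ = 0.384292, sin λ = -0.447903, cos λ = 0.894082.
North component: ΔN = −sin φ cos λ·ΔX − sin φ sin λ·ΔY + cos φ·ΔZ = −(0.923212)(0.894082)(89.9) − (0.923212)(-0.447903)(-249.0) + (0.384292)(191.2) = -103.69 m.
1° of latitude spans 3600 × 31.00 = 111600 m, so Δφ = -103.69 / 111600 × 3600 = -3.345″.

Δφ = -3.3″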